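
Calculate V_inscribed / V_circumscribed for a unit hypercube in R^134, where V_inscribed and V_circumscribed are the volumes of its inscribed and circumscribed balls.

The radii are 1/2 and 1√134/2, so the volume ratio is (1/√134)^134 = 134^{-134/2} ≈ 3.04774e-143.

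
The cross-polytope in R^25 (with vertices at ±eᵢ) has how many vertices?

An n-cross-polytope has 2n vertices; here n = 25, giving 50.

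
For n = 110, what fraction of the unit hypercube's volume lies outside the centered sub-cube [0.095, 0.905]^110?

The inner cube has side 1-2·0.095 = 0.81 and volume (0.81)^110 ≈ 8.577e-11, so the shell holds 1 - 8.577e-11 of the volume.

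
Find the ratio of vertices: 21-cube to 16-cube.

The 21-cube has 2^21 = 2097152 vertices. The 16-cube has 2^16 = 65536 vertices. Ratio: 2097152/65536 = 32.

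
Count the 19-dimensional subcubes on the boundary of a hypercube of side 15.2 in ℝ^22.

Choose 19 of 22 axes to span the face (C(22,19) = 1540 ways), then fix each of the remaining 3 coordinates at one of its two extreme values (2^3 = 8 ways): 1540·8 = 12320.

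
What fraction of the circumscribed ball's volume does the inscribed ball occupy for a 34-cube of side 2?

V_in/V_out = n^(-n/2) = 34^(-34/2) ≈ 9.22271e-27.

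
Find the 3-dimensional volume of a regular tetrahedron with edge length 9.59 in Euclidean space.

Volume = (√2/12) · 9.59³ = 103.942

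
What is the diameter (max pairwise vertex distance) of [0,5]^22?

d = √(5² + 5² + ... + 5²) [22 terms] = √(22·5²) = 5√22 ≈ 23.4521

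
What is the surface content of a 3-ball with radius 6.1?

S = n·V_n(r)/r = 3·V_3(6.1)/6.1 (volume-to-surface relation), giving 4πr² = 4π·(6.1)² ≈ 467.595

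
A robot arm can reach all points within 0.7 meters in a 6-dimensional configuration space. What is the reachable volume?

V_6(0.7) = π^(6/2) · (0.7)^6 / Γ(6/2 + 1) ≈ 0.607976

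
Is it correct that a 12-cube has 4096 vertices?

True. The 12-cube has 2^12 = 4096 vertices.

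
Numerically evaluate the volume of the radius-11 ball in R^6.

V = 1771561·π^3/6 ≈ 9.15492e+06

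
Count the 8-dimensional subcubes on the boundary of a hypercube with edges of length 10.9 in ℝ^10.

f_8(10-cube) = (10 choose 8) · 2^2 = 180.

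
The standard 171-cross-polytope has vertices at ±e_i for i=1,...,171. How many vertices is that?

An n-cross-polytope has 2n vertices; here n = 171, giving 342.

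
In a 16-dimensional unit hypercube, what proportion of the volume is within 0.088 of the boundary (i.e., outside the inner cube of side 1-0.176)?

Shell fraction = 1 - (1-0.176)^16 ≈ 0.954832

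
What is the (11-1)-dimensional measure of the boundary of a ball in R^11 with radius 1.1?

The surface area of an n-ball is 2π^(n/2) r^(n-1) / Γ(n/2). For n=11, r=1.1: 53.7557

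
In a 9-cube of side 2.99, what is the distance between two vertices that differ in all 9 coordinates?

d = √(2.99² + 2.99² + ... + 2.99²) [9 terms] = √(9·2.99²) = 2.99√9 = 8.97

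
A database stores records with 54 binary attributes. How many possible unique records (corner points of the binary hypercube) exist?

An n-cube has 2^n vertices; for n = 54 that is 2^54 = 18014398509481984.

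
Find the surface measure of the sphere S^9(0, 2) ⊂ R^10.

S = n·V_n(r)/r = 10·V_10(2)/2 (volume-to-surface relation), giving 128·π^5/3 ≈ 13056.8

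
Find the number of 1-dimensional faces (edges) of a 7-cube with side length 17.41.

An n-cube has n·2^(n-1) edges. With n = 7: 7·64 = 448.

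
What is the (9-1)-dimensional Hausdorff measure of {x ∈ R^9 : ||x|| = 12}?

The surface area of an n-ball is 2π^(n/2) r^(n-1) / Γ(n/2). For n=9, r=12: 4586471424·π^4/35 ≈ 1.27647e+10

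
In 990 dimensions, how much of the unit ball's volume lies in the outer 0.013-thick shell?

V(inner)/V(outer) = ((1-0.013)/1)^990 ≈ 2.366e-06, so the shell fraction is 0.9999976342.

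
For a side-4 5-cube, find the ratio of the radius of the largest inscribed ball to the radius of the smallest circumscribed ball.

r_in = 4/2 (half the side); r_out = 4√5/2 (half the diagonal). Ratio = 1/√5 ≈ 0.447214.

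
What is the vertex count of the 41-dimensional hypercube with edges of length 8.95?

The 41-cube has 2^41 = 2199023255552 vertices.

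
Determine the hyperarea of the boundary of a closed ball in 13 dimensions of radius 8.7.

S_13(8.7) = 2·π^(13/2)·(8.7)^12 / Γ(13/2) ≈ 2.22595e+12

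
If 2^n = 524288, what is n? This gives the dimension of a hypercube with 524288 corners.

The n-cube has 2^n vertices, and 524288 = 2^19, so n = 19.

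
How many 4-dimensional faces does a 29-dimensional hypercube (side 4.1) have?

An n-cube has C(n,k)·2^(n-k) k-faces. Here C(29,4)·2^25 = 23751·33554432 = 796951314432.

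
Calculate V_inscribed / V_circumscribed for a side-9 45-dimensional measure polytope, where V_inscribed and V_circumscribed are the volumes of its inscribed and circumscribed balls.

Volume scales as r^n, and r_in/r_out = 1/√45, giving (1/√45)^45 ≈ 6.34919e-38.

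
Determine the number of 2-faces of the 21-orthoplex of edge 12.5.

f_2(21-orthoplex) = 2^3 · (21 choose 3) = 10640.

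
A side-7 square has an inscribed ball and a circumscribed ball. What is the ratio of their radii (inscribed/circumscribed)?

r_in / r_out = (7/2) / (7√2/2) = 1/√2 ≈ 0.707107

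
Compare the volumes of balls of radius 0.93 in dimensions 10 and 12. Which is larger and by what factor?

V_10(0.93) ≈ 1.23423, V_12(0.93) ≈ 0.558936. The 10-ball is larger by a factor of 2.208.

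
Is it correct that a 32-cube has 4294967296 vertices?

True. The 32-cube has 2^32 = 4294967296 vertices.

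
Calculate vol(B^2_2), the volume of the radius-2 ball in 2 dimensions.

V = 4·π ≈ 12.5664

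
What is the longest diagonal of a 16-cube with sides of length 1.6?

The space diagonal of an n-cube of side s is s√n. Here 1.6·√16 = 6.4.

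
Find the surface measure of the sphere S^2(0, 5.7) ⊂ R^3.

|∂B_3(5.7)| = 4πr² = 4π·(5.7)² ≈ 408.281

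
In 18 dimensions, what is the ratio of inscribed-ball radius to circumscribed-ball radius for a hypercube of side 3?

r_in = 3/2 (half the side); r_out = 3√18/2 (half the diagonal). Ratio = 1/√18 ≈ 0.235702.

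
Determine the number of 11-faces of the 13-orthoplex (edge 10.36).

f_11(13-orthoplex) = 2^12 · (13 choose 12) = 53248.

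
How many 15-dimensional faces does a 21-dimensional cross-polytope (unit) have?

f_15(21-orthoplex) = 2^16 · (21 choose 16) = 1333592064.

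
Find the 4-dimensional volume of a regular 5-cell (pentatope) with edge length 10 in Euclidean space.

Volume = 10^4 · √(5/2^4) / 4! ≈ 232.924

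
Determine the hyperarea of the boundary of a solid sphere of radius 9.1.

|∂B_3(9.1)| = 4πr² = 4π·(9.1)² ≈ 1040.62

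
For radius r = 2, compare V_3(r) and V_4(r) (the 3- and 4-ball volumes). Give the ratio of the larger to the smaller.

V_3(2) ≈ 33.5103, V_4(2) ≈ 78.9568. The 4-ball is larger by a factor of 2.356.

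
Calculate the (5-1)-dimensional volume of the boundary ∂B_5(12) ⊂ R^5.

S_5(12) = 2·π^(5/2)·(12)^4 / Γ(5/2) = 55296·π^2 ≈ 545750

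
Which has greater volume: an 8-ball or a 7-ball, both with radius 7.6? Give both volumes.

V_8(7.6) ≈ 4.51749e+07. V_7(7.6) ≈ 6.91951e+06. The 8-ball is larger.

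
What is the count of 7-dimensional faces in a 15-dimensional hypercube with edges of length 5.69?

f_7(15-cube) = (15 choose 7) · 2^8 = 1647360.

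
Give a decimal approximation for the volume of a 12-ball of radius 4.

The n-ball volume is π^(n/2)·r^n/Γ(n/2+1). With n=12, r=4: V = 1048576·π^6/45 ≈ 2.2402e+07.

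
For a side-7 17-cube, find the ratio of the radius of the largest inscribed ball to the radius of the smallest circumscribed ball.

r_in / r_out = (7/2) / (7√17/2) = 1/√17 ≈ 0.242536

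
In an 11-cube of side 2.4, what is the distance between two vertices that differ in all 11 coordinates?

d = √(2.4² + 2.4² + ... + 2.4²) [11 terms] = √(11·2.4²) = 2.4√11 ≈ 7.9599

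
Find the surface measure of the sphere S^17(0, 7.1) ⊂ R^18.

S_18(7.1) = 2·π^(18/2)·(7.1)^17 / Γ(18/2) ≈ 4.37774e+14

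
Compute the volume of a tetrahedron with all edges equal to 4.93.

Volume = (√2/12) · 4.93³ = 14.1213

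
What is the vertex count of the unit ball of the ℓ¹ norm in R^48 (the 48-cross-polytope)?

An n-cross-polytope has 2n vertices; here n = 48, giving 96.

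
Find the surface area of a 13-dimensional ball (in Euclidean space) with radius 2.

|∂B_13(2)| = 524288·π^6/10395 ≈ 48489.2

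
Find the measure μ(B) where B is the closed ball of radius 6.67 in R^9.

The n-ball volume is π^(n/2)·r^n/Γ(n/2+1). With n=9, r=6.67: V ≈ 8.61887e+07.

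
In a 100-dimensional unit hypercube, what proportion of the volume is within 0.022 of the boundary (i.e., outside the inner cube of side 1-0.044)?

The inner cube has side 1-2·0.022 = 0.956 and volume (0.956)^100 ≈ 0.01111, so the shell holds 0.988888 of the volume.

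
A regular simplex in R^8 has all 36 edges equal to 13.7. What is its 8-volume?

Volume = 13.7^8 · √(9/2^8) / 8! ≈ 5770.92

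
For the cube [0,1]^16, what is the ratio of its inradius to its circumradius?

Ratio = (s/2)/(s√16/2) = 16^(-1/2) ≈ 0.25.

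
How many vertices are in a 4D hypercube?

f_0(4-cube) = (4 choose 0) · 2^4 = 16.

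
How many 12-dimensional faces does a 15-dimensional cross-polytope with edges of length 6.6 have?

f_12(15-orthoplex) = 2^13 · (15 choose 13) = 860160.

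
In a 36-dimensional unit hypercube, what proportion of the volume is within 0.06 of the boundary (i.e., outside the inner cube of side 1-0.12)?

Shell fraction = 1 - (1-0.12)^36 ≈ 0.989968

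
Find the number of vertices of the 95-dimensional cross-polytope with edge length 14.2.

The 95-dimensional cross-polytope has 2n = 2·95 = 190 vertices.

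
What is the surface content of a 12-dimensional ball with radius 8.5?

S_12(8.5) = 2·π^(12/2)·(8.5)^11 / Γ(12/2) = 34271896307633·π^6/122880 ≈ 2.68137e+11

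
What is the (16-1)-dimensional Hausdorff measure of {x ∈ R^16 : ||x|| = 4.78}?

S_16(4.78) = 2·π^(16/2)·(4.78)^15 / Γ(16/2) ≈ 5.85082e+10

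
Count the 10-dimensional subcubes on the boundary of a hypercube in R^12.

f_10(12-cube) = (12 choose 10) · 2^2 = 264.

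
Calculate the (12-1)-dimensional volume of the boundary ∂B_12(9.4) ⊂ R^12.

The surface area of an n-ball is 2π^(n/2) r^(n-1) / Γ(n/2). For n=12, r=9.4: 8.11249e+11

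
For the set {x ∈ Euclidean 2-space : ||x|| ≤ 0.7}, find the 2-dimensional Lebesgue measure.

The n-ball volume is π^(n/2)·r^n/Γ(n/2+1). With n=2, r=0.7: V ≈ 1.53938.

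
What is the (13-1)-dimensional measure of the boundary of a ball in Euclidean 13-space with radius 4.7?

S_13(4.7) = 2·π^(13/2)·(4.7)^12 / Γ(13/2) ≈ 1.37549e+09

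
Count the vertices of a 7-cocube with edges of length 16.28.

Number of vertices = 2n = 14.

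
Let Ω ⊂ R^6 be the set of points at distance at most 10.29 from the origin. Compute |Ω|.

Volume = π^{6/2}·(10.29)^6/Γ(4) ≈ 6.13466e+06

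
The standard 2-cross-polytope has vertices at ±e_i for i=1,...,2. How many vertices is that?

Number of vertices = 2n = 4.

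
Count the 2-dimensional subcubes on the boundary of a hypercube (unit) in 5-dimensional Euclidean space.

f_2(5-cube) = (5 choose 2) · 2^3 = 80.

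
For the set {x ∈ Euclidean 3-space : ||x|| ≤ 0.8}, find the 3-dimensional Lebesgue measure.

The n-ball volume is π^(n/2)·r^n/Γ(n/2+1). With n=3, r=0.8: V ≈ 2.14466.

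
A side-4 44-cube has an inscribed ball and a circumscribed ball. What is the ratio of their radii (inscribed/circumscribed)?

r_in / r_out = (4/2) / (4√44/2) = 1/√44 ≈ 0.150756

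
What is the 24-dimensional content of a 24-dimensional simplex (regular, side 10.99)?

For a regular n-simplex with edge a, V = (a^n / n!)·√((n+1)/2^n). With a=10.99, n=24: V ≈ 0.0189605.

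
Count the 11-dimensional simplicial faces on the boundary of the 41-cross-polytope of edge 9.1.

An n-cross-polytope has 2^(k+1)·C(n,k+1) k-faces. Here 2^12·C(41,12) = 4096·7898654920 = 32352890552320.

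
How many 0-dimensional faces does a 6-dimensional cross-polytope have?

Each 0-face is the convex hull of 1 vertex, one chosen as ±e_i from each of 1 distinct axis: 2^1·C(6,1) = 12.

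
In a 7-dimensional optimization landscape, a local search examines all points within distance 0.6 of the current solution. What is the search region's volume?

Volume = π^{7/2}·(0.6)^7/Γ(9/2) ≈ 0.132263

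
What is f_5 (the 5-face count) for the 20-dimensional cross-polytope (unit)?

Number of 5-faces = 2^(5+1) · C(20,5+1) = 64 · 38760 = 2480640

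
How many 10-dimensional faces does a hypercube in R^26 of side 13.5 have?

f_10(26-cube) = (26 choose 10) · 2^16 = 348109864960.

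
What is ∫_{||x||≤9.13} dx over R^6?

V_6(9.13) = π^(6/2) · (9.13)^6 / Γ(6/2 + 1) ≈ 2.99311e+06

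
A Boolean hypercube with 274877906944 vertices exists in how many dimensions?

The n-cube has 2^n vertices, and 274877906944 = 2^38, so n = 38.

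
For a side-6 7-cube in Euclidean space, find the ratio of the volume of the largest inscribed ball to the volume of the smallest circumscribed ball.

Volume scales as r^n, and r_in/r_out = 1/√7, giving (1/√7)^7 ≈ 0.00110194.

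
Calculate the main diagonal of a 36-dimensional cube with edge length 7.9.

Diagonal = √36 · 7.9 = 47.4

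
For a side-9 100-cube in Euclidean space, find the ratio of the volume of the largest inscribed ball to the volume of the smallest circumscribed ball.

V_in/V_out = n^(-n/2) = 100^(-100/2) ≈ 1e-100.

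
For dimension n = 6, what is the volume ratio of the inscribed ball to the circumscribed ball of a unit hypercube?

Volume scales as r^n, and r_in/r_out = 1/√6, giving (1/√6)^6 ≈ 0.00462963.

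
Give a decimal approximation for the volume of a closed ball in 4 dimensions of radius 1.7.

The n-ball volume is π^(n/2)·r^n/Γ(n/2+1). With n=4, r=1.7: V ≈ 41.216.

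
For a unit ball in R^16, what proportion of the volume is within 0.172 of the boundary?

Shell fraction = 1 - (1-0.172)^16 ≈ 0.951193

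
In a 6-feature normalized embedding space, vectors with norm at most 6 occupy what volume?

V = 7776·π^3 ≈ 241105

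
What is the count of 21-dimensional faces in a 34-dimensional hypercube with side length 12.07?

f_21(34-cube) = (34 choose 21) · 2^13 = 7602042961920.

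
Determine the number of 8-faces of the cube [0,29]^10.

Number of 8-faces = C(10,8) · 2^(10-8) = 45 · 4 = 180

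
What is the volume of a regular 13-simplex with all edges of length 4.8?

For a regular n-simplex with edge a, V = (a^n / n!)·√((n+1)/2^n). With a=4.8, n=13: V ≈ 0.00476678.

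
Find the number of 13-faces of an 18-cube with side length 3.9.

An n-cube has C(n,k)·2^(n-k) k-faces. Here C(18,13)·2^5 = 8568·32 = 274176.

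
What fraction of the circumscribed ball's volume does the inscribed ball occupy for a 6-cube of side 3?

V_in / V_out = (r_in/r_out)^6 = (1/√6)^6 = 6^(-6/2) ≈ 0.00462963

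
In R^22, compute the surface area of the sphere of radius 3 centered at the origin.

The surface area of an n-ball is 2π^(n/2) r^(n-1) / Γ(n/2). For n=22, r=3: 129140163·π^11/22400 ≈ 1.69614e+09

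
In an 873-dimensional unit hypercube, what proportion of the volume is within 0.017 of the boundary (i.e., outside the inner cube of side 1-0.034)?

1 - (1 - 2·0.017)^873 = 1 - 0.966^873 ≈ 1 - 7.674e-14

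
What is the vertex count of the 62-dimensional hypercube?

Number of vertices = 2^62 = 4611686018427387904.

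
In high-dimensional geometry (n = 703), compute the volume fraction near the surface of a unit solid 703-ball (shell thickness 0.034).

1 - (1-0.034)^703 ≈ 1 - 2.747e-11 ≈ (100 - 2.75e-09)%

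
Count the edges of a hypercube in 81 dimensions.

The 81-cube has n·2^(n-1) = 81·2^80 = 81·1208925819614629174706176 = 97922991388784963151200256 edges.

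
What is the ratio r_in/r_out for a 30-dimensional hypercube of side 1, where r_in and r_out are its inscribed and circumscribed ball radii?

r_in = 1/2 (half the side); r_out = 1√30/2 (half the diagonal). Ratio = 1/√30 ≈ 0.182574.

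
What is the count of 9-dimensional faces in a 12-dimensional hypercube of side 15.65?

Choose 9 of 12 axes to span the face (C(12,9) = 220 ways), then fix each of the remaining 3 coordinates at one of its two extreme values (2^3 = 8 ways): 220·8 = 1760.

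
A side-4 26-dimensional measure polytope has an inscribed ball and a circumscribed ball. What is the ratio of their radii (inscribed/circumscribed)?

r_in / r_out = (4/2) / (4√26/2) = 1/√26 ≈ 0.196116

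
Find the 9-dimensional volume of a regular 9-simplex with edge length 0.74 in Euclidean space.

V = (0.74^9 / 9!) · √((9+1) / 2^9) ≈ 2.56264e-08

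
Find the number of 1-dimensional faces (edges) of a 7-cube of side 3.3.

An n-cube has n·2^(n-1) edges. With n = 7: 7·64 = 448.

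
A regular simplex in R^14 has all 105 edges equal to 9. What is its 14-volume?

V_14 = √(15) · 9^14 / (14! · 2^(14/2)) ≈ 7.94004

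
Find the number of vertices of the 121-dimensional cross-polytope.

Number of vertices = 2n = 242.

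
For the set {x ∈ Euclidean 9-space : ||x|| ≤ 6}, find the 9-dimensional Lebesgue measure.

V = 11943936·π^4/35 ≈ 3.32414e+07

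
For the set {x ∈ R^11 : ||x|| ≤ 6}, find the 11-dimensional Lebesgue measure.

The n-ball volume is π^(n/2)·r^n/Γ(n/2+1). With n=11, r=6: V = 859963392·π^5/385 ≈ 6.83547e+08.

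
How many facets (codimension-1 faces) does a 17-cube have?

Number of 16-faces = C(17,16) · 2^(17-16) = 17 · 2 = 34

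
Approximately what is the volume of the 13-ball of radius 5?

The n-ball volume is π^(n/2)·r^n/Γ(n/2+1). With n=13, r=5: V = 31250000000·π^6/27027 ≈ 1.11161e+09.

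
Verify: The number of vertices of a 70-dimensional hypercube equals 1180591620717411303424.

True. The 70-cube has 2^70 = 1180591620717411303424 vertices.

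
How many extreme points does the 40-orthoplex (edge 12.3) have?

Number of vertices = 2n = 80.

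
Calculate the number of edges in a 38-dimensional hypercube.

Each of the 2^38 = 274877906944 vertices has degree 38; total edges = 38·2^38/2 = 5222680231936.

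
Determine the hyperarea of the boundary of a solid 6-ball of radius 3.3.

The surface area of an n-ball is 2π^(n/2) r^(n-1) / Γ(n/2). For n=6, r=3.3: 12134.4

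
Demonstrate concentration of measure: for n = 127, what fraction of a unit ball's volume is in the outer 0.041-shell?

1 - (1-0.041)^127 ≈ 0.995091 ≈ 99.51%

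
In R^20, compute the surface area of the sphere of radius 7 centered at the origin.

S_20(7) = 2·π^(20/2)·(7)^19 / Γ(20/2) = 1628413597910449·π^10/25920 ≈ 5.8834e+15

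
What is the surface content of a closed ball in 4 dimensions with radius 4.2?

S = n·V_n(r)/r = 4·V_4(4.2)/4.2 (volume-to-surface relation), giving 1462.44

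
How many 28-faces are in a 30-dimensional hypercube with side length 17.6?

An n-cube has C(n,k)·2^(n-k) k-faces. Here C(30,28)·2^2 = 435·4 = 1740.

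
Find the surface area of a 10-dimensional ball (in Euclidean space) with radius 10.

The surface area of an n-ball is 2π^(n/2) r^(n-1) / Γ(n/2). For n=10, r=10: 250000000·π^5/3 ≈ 2.55016e+10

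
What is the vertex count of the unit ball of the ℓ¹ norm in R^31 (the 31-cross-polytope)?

The 31-dimensional cross-polytope has 2n = 2·31 = 62 vertices.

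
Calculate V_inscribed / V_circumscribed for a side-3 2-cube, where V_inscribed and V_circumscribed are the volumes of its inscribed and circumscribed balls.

The radii are 3/2 and 3√2/2, so the volume ratio is (1/√2)^2 = 2^{-2/2} ≈ 0.5.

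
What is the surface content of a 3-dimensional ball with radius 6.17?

S_3(6.17) = 2·π^(3/2)·(6.17)^2 / Γ(3/2) = 4πr² = 4π·(6.17)² ≈ 478.388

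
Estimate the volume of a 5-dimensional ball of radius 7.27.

The n-ball volume is π^(n/2)·r^n/Γ(n/2+1). With n=5, r=7.27: V ≈ 106898.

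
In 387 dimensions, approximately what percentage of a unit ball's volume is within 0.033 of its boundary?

1 - (1-0.033)^387 ≈ 0.9999977089 ≈ 99.999771%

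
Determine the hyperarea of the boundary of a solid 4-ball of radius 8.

S = n·V_n(r)/r = 4·V_4(8)/8 (volume-to-surface relation), giving 1024·π^2 ≈ 10106.5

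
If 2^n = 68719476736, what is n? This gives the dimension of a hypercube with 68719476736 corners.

The n-cube has 2^n vertices, and 68719476736 = 2^36, so n = 36.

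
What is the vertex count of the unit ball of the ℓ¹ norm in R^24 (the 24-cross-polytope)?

The vertices are ±e_1, ..., ±e_24, so there are 2·24 = 48.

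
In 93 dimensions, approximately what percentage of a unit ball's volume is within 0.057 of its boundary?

1 - (1-0.057)^93 ≈ 0.995738 ≈ 99.57%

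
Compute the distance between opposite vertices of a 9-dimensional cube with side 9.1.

||(9.1,9.1,...,9.1)|| = √(9)·9.1 = 27.3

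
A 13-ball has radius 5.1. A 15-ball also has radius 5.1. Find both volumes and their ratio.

V_13(5.1) ≈ 1.43798e+09. V_15(5.1) ≈ 1.56669e+10. Ratio V_13/V_15 ≈ 0.09178.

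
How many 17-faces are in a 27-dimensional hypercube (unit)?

Number of 17-faces = C(27,17) · 2^(27-17) = 8436285 · 1024 = 8638755840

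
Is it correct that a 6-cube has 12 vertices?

False. The 6-cube has 2^6 = 64 vertices.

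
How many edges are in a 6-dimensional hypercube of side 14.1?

An n-cube has C(n,k)·2^(n-k) k-faces. Here C(6,1)·2^5 = 6·32 = 192.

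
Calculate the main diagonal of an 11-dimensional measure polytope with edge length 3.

||(3,3,...,3)|| = √(11)·3 ≈ 9.94987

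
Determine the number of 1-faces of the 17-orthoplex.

Number of 1-faces = 2^(1+1) · C(17,1+1) = 4 · 136 = 544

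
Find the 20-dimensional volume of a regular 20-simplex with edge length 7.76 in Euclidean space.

V_20 = √(21) · 7.76^20 / (20! · 2^(20/2)) ≈ 0.00115324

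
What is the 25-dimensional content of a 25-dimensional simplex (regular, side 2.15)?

For a regular n-simplex with edge a, V = (a^n / n!)·√((n+1)/2^n). With a=2.15, n=25: V ≈ 1.16125e-20.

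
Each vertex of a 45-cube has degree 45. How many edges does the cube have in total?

The 45-cube has n·2^(n-1) = 45·2^44 = 45·17592186044416 = 791648371998720 edges.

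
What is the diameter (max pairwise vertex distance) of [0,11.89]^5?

||(11.89,11.89,...,11.89)|| = √(5)·11.89 ≈ 26.5868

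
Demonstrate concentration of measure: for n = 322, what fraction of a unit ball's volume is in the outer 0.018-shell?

1 - (1-0.018)^322 ≈ 0.997117 ≈ 99.71%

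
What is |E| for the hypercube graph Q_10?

Each of the 2^10 = 1024 vertices has degree 10; total edges = 10·2^10/2 = 5120.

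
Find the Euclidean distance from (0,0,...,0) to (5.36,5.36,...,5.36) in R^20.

||(5.36,5.36,...,5.36)|| = √(20)·5.36 ≈ 23.9706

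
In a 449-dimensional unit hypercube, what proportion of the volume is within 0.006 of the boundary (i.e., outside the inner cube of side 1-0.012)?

1 - (1 - 2·0.006)^449 = 1 - 0.988^449 ≈ 0.995575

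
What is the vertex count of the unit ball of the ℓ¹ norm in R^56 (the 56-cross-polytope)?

Number of vertices = 2n = 112.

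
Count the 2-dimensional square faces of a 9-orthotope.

An n-cube has C(n,k)·2^(n-k) k-faces. Here C(9,2)·2^7 = 36·128 = 4608.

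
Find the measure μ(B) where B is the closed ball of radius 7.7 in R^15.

The n-ball volume is π^(n/2)·r^n/Γ(n/2+1). With n=15, r=7.7: V ≈ 7.56468e+12.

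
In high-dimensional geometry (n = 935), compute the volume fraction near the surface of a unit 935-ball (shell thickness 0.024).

1 - (1-0.024)^935 ≈ 1 - 1.366e-10 ≈ (100 - 1.37e-08)%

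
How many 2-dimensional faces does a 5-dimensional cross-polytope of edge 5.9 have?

An n-cross-polytope has 2^(k+1)·C(n,k+1) k-faces. Here 2^3·C(5,3) = 8·10 = 80.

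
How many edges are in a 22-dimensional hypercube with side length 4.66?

f_1(22-cube) = (22 choose 1) · 2^21 = 46137344.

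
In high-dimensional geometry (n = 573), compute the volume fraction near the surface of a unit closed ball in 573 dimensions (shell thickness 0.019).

1 - (1-0.019)^573 ≈ 0.999983 ≈ 99.998316%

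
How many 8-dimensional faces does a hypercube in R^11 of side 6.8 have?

f_8(11-cube) = (11 choose 8) · 2^3 = 1320.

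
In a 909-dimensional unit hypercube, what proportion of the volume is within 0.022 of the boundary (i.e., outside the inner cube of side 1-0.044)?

The inner cube has side 1-2·0.022 = 0.956 and volume (0.956)^909 ≈ 1.723e-18, so the shell holds 1 - 1.723e-18 of the volume.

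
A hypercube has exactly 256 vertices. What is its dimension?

2^n = 256 ⇒ n = log_2(256) = 8.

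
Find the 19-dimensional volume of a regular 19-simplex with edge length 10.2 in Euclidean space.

V = (10.2^19 / 19!) · √((19+1) / 2^19) ≈ 0.739671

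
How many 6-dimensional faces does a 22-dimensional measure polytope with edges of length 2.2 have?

Number of 6-faces = C(22,6) · 2^(22-6) = 74613 · 65536 = 4889837568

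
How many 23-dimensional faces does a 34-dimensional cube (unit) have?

f_23(34-cube) = (34 choose 23) · 2^11 = 585928212480.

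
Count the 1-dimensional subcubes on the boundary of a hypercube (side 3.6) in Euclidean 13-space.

An n-cube has C(n,k)·2^(n-k) k-faces. Here C(13,1)·2^12 = 13·4096 = 53248.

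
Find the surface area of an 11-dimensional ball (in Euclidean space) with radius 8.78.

S_11(8.78) = 2·π^(11/2)·(8.78)^10 / Γ(11/2) ≈ 5.64212e+10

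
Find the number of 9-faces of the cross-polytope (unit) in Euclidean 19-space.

f_9(19-orthoplex) = 2^10 · (19 choose 10) = 94595072.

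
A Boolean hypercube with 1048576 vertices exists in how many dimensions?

n = log_2(1048576) = 20.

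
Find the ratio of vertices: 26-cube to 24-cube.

The 26-cube has 2^26 = 67108864 vertices. The 24-cube has 2^24 = 16777216 vertices. Ratio: 67108864/16777216 = 4.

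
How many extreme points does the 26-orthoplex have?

The vertices are ±e_1, ..., ±e_26, so there are 2·26 = 52.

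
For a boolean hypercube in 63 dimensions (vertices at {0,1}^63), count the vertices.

Number of vertices = 2^63 = 9223372036854775808.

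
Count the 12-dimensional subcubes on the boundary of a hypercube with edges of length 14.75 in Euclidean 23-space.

f_12(23-cube) = (23 choose 12) · 2^11 = 2769055744.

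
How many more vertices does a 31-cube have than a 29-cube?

The 31-cube has 2^31 = 2147483648 vertices. The 29-cube has 2^29 = 536870912 vertices. Difference: 2147483648 - 536870912 = 1610612736.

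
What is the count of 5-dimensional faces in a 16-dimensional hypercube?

An n-cube has C(n,k)·2^(n-k) k-faces. Here C(16,5)·2^11 = 4368·2048 = 8945664.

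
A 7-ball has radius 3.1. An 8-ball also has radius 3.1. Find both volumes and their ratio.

V_7(3.1) ≈ 12999.1. V_8(3.1) ≈ 34616.4. Ratio V_7/V_8 ≈ 0.3755.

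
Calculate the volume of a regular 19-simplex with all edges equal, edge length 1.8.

V = (1.8^19 / 19!) · √((19+1) / 2^19) ≈ 3.59594e-15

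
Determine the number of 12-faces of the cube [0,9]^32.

Number of 12-faces = C(32,12) · 2^(32-12) = 225792840 · 1048576 = 236760952995840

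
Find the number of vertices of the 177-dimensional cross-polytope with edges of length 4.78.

The 177-dimensional cross-polytope has 2n = 2·177 = 354 vertices.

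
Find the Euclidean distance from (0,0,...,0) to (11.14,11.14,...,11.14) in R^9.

Diagonal = √9 · 11.14 = 33.42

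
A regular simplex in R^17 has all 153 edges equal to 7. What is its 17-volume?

V_17 = √(18) · 7^17 / (17! · 2^(17/2)) ≈ 0.00766442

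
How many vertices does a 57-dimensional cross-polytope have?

Number of vertices = 2n = 114.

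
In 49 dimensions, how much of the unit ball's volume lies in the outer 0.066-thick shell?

1 - (1-0.066)^49 ≈ 0.964763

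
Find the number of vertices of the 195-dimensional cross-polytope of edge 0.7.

The 195-dimensional cross-polytope has 2n = 2·195 = 390 vertices.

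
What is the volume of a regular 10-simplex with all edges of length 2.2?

V = (2.2^10 / 10!) · √((10+1) / 2^10) ≈ 7.58595e-05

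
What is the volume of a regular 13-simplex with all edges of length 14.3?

For a regular n-simplex with edge a, V = (a^n / n!)·√((n+1)/2^n). With a=14.3, n=13: V ≈ 6941.56.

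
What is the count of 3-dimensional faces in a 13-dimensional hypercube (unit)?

Number of 3-faces = C(13,3) · 2^(13-3) = 286 · 1024 = 292864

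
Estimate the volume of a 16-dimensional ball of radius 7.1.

V_16(7.1) = π^(16/2) · (7.1)^16 / Γ(16/2 + 1) ≈ 9.81323e+12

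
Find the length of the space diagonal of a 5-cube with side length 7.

d = √(7² + 7² + ... + 7²) [5 terms] = √(5·7²) = 7√5 ≈ 15.6525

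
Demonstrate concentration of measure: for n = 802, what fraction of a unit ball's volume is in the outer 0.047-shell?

1 - (1-0.047)^802 ≈ 1 - 1.708e-17 ≈ 100.000000%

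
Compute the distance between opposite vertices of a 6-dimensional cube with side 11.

The space diagonal of an n-cube of side s is s√n. Here 11·√6 ≈ 26.9444.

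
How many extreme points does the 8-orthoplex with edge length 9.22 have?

The vertices are ±e_1, ..., ±e_8, so there are 2·8 = 16.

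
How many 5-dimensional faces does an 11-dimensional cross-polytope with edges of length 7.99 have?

An n-cross-polytope has 2^(k+1)·C(n,k+1) k-faces. Here 2^6·C(11,6) = 64·462 = 29568.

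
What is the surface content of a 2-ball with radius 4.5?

S_2(4.5) = 2·π^(2/2)·(4.5)^1 / Γ(2/2) = 2πr = 2π·4.5 ≈ 28.2743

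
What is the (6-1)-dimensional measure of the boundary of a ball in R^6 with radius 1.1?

|∂B_6(1.1)| ≈ 49.9359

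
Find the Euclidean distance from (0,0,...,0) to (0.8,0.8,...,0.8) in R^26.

d = √(0.8² + 0.8² + ... + 0.8²) [26 terms] = √(26·0.8²) = 0.8√26 ≈ 4.07922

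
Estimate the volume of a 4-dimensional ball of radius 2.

The n-ball volume is π^(n/2)·r^n/Γ(n/2+1). With n=4, r=2: V = 8·π^2 ≈ 78.9568.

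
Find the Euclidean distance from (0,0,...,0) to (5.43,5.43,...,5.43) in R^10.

Diagonal = √10 · 5.43 ≈ 17.1712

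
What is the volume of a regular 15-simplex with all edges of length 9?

V = (9^15 / 15!) · √((15+1) / 2^15) ≈ 3.47915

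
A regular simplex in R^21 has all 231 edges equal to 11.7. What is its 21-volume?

V = (11.7^21 / 21!) · √((21+1) / 2^21) ≈ 1.71378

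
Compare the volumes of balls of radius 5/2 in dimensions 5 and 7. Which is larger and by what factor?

V_5(5/2) ≈ 514.042, V_7(5/2) ≈ 2883.77. The 7-ball is larger by a factor of 5.61.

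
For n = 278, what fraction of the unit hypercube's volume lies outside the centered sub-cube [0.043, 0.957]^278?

Shell fraction = 1 - (1-0.086)^278 ≈ 1 - 1.39e-11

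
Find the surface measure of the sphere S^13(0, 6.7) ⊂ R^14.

|∂B_14(6.7)| ≈ 4.59959e+11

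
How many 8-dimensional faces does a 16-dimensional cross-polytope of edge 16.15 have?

Each 8-face is the convex hull of 9 vertices, one chosen as ±e_i from each of 9 distinct axes: 2^9·C(16,9) = 5857280.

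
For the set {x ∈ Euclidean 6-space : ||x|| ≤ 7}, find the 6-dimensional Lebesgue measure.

The n-ball volume is π^(n/2)·r^n/Γ(n/2+1). With n=6, r=7: V = 117649·π^3/6 ≈ 607976.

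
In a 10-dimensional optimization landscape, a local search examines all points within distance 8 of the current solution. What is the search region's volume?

Volume = π^{10/2}·(8)^10/Γ(6) = 134217728·π^5/15 ≈ 2.73822e+09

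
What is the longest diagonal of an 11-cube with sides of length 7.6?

The space diagonal of an n-cube of side s is s√n. Here 7.6·√11 ≈ 25.2063.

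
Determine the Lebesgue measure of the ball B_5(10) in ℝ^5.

Volume = π^{5/2}·(10)^5/Γ(7/2) = 160000·π^2/3 ≈ 526379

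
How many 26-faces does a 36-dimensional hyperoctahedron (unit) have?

Number of 26-faces = 2^(26+1) · C(36,26+1) = 134217728 · 94143280 = 12635697148067840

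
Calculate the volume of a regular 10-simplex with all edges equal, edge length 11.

Volume = 11^10 · √(11/2^10) / 10! ≈ 740.816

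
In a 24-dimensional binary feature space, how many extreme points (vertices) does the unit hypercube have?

Each vertex is a binary string of length 24, so there are 2^24 = 16777216.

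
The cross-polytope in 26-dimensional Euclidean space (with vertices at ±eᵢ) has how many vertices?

The 26-dimensional cross-polytope has 2n = 2·26 = 52 vertices.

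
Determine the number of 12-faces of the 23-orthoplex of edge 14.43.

Number of 12-faces = 2^(12+1) · C(23,12+1) = 8192 · 1144066 = 9372188672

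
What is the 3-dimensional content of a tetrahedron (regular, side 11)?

Volume = (√2/12) · 11³ = 156.86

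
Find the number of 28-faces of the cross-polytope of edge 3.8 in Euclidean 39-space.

An n-cross-polytope has 2^(k+1)·C(n,k+1) k-faces. Here 2^29·C(39,29) = 536870912·635745396 = 341313210550321152.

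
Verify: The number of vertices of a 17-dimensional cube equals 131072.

True. The 17-cube has 2^17 = 131072 vertices.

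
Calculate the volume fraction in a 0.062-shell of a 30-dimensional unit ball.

Shell fraction = 1 - (1-0.062)^30 ≈ 0.853416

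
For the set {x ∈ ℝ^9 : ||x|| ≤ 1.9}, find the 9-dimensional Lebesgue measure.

V_9(1.9) = π^(9/2) · (1.9)^9 / Γ(9/2 + 1) ≈ 1064.39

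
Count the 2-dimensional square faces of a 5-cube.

An n-cube has C(n,k)·2^(n-k) k-faces. Here C(5,2)·2^3 = 10·8 = 80.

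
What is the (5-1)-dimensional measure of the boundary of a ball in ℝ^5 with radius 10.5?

S = n·V_n(r)/r = 5·V_5(10.5)/10.5 (volume-to-surface relation), giving 64827·π^2/2 ≈ 319908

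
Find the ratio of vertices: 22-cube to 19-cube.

The 22-cube has 2^22 = 4194304 vertices. The 19-cube has 2^19 = 524288 vertices. Ratio: 4194304/524288 = 8.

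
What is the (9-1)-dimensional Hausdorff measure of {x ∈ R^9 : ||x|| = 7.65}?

The surface area of an n-ball is 2π^(n/2) r^(n-1) / Γ(n/2). For n=9, r=7.65: 3.48218e+08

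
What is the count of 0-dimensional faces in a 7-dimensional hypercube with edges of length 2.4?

f_0(7-cube) = (7 choose 0) · 2^7 = 128.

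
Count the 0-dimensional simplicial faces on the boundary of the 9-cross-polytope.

An n-cross-polytope has 2^(k+1)·C(n,k+1) k-faces. Here 2^1·C(9,1) = 2·9 = 18.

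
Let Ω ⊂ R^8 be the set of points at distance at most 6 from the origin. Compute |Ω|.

The n-ball volume is π^(n/2)·r^n/Γ(n/2+1). With n=8, r=6: V = 69984·π^4 ≈ 6.81708e+06.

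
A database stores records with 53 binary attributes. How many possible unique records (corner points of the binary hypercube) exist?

An n-cube has 2^n vertices; for n = 53 that is 2^53 = 9007199254740992.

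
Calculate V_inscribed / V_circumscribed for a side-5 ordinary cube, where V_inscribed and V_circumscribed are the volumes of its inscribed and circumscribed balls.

The radii are 5/2 and 5√3/2, so the volume ratio is (1/√3)^3 = 3^{-3/2} ≈ 0.19245.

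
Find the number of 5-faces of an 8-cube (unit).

f_5(8-cube) = (8 choose 5) · 2^3 = 448.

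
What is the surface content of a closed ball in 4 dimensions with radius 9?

|∂B_4(9)| = 1458·π^2 ≈ 14389.9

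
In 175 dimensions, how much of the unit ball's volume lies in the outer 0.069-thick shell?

V(inner)/V(outer) = ((1-0.069)/1)^175 ≈ 3.683e-06, so the shell fraction is 0.9999963171.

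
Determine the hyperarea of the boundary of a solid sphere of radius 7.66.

S = n·V_n(r)/r = 3·V_3(7.66)/7.66 (volume-to-surface relation), giving 4πr² = 4π·(7.66)² ≈ 737.339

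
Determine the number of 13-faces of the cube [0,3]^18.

Choose 13 of 18 axes to span the face (C(18,13) = 8568 ways), then fix each of the remaining 5 coordinates at one of its two extreme values (2^5 = 32 ways): 8568·32 = 274176.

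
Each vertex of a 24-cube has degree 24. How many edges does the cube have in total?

Number of 1-faces = C(24,1)·2^(24-1) = 24·8388608 = 201326592.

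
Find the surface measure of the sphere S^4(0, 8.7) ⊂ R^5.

|∂B_5(8.7)| ≈ 150781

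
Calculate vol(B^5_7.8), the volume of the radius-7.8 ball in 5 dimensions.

The n-ball volume is π^(n/2)·r^n/Γ(n/2+1). With n=5, r=7.8: V ≈ 151975.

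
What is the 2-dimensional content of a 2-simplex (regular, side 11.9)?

Area = (√3/4) · 11.9² = 61.3189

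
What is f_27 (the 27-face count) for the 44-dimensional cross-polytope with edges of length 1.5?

An n-cross-polytope has 2^(k+1)·C(n,k+1) k-faces. Here 2^28·C(44,28) = 268435456·416714805914 = 111861028947476086784.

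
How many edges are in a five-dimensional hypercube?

An n-cube has C(n,k)·2^(n-k) k-faces. Here C(5,1)·2^4 = 5·16 = 80.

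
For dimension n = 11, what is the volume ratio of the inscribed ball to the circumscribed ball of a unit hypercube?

V_in/V_out = n^(-n/2) = 11^(-11/2) ≈ 1.87215e-06.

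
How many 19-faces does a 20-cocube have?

f_19(20-orthoplex) = 2^20 · (20 choose 20) = 1048576.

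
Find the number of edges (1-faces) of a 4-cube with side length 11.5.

Number of 1-faces = C(4,1) · 2^(4-1) = 4 · 8 = 32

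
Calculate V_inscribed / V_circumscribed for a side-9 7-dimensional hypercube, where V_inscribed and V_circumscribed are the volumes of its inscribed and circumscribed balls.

Volume scales as r^n, and r_in/r_out = 1/√7, giving (1/√7)^7 ≈ 0.00110194.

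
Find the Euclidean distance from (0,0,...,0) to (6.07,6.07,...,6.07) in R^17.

||(6.07,6.07,...,6.07)|| = √(17)·6.07 ≈ 25.0273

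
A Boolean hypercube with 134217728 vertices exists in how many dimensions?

n = log_2(134217728) = 27.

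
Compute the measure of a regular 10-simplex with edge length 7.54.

For a regular n-simplex with edge a, V = (a^n / n!)·√((n+1)/2^n). With a=7.54, n=10: V ≈ 16.9628.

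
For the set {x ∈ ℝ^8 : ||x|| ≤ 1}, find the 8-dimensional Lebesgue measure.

Volume = π^{8/2}·(1)^8/Γ(5) = π^4/24 ≈ 4.05871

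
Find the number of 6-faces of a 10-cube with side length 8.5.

Number of 6-faces = C(10,6) · 2^(10-6) = 210 · 16 = 3360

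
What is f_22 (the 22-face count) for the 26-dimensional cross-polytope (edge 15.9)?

Each 22-face is the convex hull of 23 vertices, one chosen as ±e_i from each of 23 distinct axes: 2^23·C(26,23) = 21810380800.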